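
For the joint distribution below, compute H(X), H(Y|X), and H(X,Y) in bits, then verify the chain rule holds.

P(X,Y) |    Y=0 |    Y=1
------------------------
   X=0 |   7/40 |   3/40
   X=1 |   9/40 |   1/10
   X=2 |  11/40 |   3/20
H(X,Y) = 2.4594, H(X) = 1.5516, H(Y|X) = 0.9078 (all in bits)

Chain rule: H(X,Y) = H(X) + H(Y|X)

Left side — joint entropy directly:
H(X,Y) = -Σ p(x,y) log p(x,y) = 2.4594 bits

Right side — compute H(Y|X) from the conditional distributions:
P(X) = (1/4, 13/40, 17/40), so H(X) = 1.5516 bits
H(Y|X) = Σ_x P(X=x) · H(Y|X=x):
  P(Y|X=0) = (7/10, 3/10), H(Y|X=0) = 0.8813, weight P(X=0) = 1/4
  P(Y|X=1) = (9/13, 4/13), H(Y|X=1) = 0.8905, weight P(X=1) = 13/40
  P(Y|X=2) = (11/17, 6/17), H(Y|X=2) = 0.9367, weight P(X=2) = 17/40
H(Y|X) = 0.9078 bits

H(X) + H(Y|X) = 1.5516 + 0.9078 = 2.4594 bits

Both sides equal 2.4594 bits. ✓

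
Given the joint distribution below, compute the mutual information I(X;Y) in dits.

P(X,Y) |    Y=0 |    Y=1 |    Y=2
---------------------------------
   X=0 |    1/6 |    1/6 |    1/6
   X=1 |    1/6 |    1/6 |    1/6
0.0000 dits

Mutual information: I(X;Y) = H(X) + H(Y) - H(X,Y)

Marginals:
P(X) = (1/2, 1/2), H(X) = 0.3010 dits
P(Y) = (1/3, 1/3, 1/3), H(Y) = 0.4771 dits

Joint entropy: H(X,Y) = 0.7782 dits

I(X;Y) = 0.3010 + 0.4771 - 0.7782 = 0.0000 dits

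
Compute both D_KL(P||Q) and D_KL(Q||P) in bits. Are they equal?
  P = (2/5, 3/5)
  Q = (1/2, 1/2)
D_KL(P||Q) = 0.0290, D_KL(Q||P) = 0.0294

KL divergence is not symmetric: D_KL(P||Q) ≠ D_KL(Q||P) in general.

D_KL(P||Q) = 0.0290 bits
D_KL(Q||P) = 0.0294 bits

No, they are not equal!

This asymmetry is why KL divergence is not a true distance metric.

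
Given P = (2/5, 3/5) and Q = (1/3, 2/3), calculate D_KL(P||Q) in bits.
0.0140 bits

KL divergence: D_KL(P||Q) = Σ p(x) log(p(x)/q(x))

Computing term by term:
  x=0: 2/5 × log_2[(2/5)/(1/3)] = 2/5 × 0.2630 = 0.1052
  x=1: 3/5 × log_2[(3/5)/(2/3)] = 3/5 × -0.1520 = -0.0912

D_KL(P||Q) = 0.0140 bits

Note: KL divergence is always non-negative and equals 0 iff P = Q.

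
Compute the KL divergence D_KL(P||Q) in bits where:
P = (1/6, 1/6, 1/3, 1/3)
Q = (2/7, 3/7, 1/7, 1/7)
0.4582 bits

KL divergence: D_KL(P||Q) = Σ p(x) log(p(x)/q(x))

Computing term by term:
  x=0: 1/6 × log_2[(1/6)/(2/7)] = 1/6 × -0.7776 = -0.1296
  x=1: 1/6 × log_2[(1/6)/(3/7)] = 1/6 × -1.3626 = -0.2271
  x=2: 1/3 × log_2[(1/3)/(1/7)] = 1/3 × 1.2224 = 0.4075
  x=3: 1/3 × log_2[(1/3)/(1/7)] = 1/3 × 1.2224 = 0.4075

D_KL(P||Q) = 0.4582 bits

Note: KL divergence is always non-negative and equals 0 iff P = Q.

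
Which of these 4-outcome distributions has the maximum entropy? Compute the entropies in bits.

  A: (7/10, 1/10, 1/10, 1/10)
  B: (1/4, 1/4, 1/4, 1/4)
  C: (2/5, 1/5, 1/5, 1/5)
B

For a discrete distribution over n outcomes, entropy is maximized by the uniform distribution.

Computing entropies:
H(A) = 1.3568 bits
H(B) = 2.0000 bits
H(C) = 1.9219 bits

The uniform distribution (where all probabilities equal 1/4) achieves the maximum entropy of log_2(4) = 2.0000 bits.

Distribution B has the highest entropy.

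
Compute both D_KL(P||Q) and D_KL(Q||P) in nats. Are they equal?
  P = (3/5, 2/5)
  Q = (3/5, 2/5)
D_KL(P||Q) = 0.0000, D_KL(Q||P) = 0.0000

KL divergence is not symmetric: D_KL(P||Q) ≠ D_KL(Q||P) in general.

D_KL(P||Q) = 0.0000 nats
D_KL(Q||P) = 0.0000 nats

In this case they happen to be equal (to 4 decimal places).

This asymmetry is why KL divergence is not a true distance metric.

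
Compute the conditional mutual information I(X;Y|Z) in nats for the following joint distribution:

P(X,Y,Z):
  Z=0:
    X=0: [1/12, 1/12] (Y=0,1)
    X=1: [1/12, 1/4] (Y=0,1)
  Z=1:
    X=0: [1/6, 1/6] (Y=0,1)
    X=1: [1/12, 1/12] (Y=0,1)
0.0153 nats

Conditional mutual information: I(X;Y|Z) = H(X|Z) + H(Y|Z) - H(X,Y|Z)

H(Z) = 0.6931
H(X,Z) = 1.3297 → H(X|Z) = 0.6365
H(Y,Z) = 1.3580 → H(Y|Z) = 0.6648
H(X,Y,Z) = 1.9792 → H(X,Y|Z) = 1.2861

I(X;Y|Z) = 0.6365 + 0.6648 - 1.2861 = 0.0153 nats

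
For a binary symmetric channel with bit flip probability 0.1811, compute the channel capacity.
0.3175 bits

For a binary symmetric channel (BSC) with error probability p:
Capacity C = 1 - H(p) bits per symbol

where H(p) = -p log₂(p) - (1-p) log₂(1-p) is the binary entropy function.

H(0.1811) = 0.6825 bits
C = 1 - 0.6825 = 0.3175 bits per symbol

This means we can reliably transmit up to 0.3175 bits of information per channel use.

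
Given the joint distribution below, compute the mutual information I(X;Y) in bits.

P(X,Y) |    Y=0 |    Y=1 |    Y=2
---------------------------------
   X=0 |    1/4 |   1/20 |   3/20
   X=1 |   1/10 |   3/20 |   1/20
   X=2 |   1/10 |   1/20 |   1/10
0.1130 bits

Mutual information: I(X;Y) = H(X) + H(Y) - H(X,Y)

Marginals:
P(X) = (9/20, 3/10, 1/4), H(X) = 1.5395 bits
P(Y) = (9/20, 1/4, 3/10), H(Y) = 1.5395 bits

Joint entropy: H(X,Y) = 2.9660 bits

I(X;Y) = 1.5395 + 1.5395 - 2.9660 = 0.1130 bits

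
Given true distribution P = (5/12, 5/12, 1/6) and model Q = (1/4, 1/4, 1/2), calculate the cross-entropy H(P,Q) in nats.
1.2708 nats

Cross-entropy: H(P,Q) = -Σ p(x) log q(x)

Alternatively: H(P,Q) = H(P) + D_KL(P||Q)
H(P) = 1.0282 nats
D_KL(P||Q) = 0.2426 nats

H(P,Q) = 1.0282 + 0.2426 = 1.2708 nats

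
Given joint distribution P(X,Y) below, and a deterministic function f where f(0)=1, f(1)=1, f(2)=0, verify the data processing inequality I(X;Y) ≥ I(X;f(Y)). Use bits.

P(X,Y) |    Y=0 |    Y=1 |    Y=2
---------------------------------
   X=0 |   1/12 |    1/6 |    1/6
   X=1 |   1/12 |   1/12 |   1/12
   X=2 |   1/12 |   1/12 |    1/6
I(X;Y) = 0.0242, I(X;f(Y)) = 0.0124, inequality holds: 0.0242 ≥ 0.0124

Data Processing Inequality: For any Markov chain X → Y → Z, we have I(X;Y) ≥ I(X;Z).

Here Z = f(Y) is a deterministic function of Y, forming X → Y → Z.

Original I(X;Y) = 0.0242 bits

After applying f:
P(X,Z) where Z=f(Y):
- P(X,Z=0) = P(X,Y=2)
- P(X,Z=1) = P(X,Y=0) + P(X,Y=1)

I(X;Z) = I(X;f(Y)) = 0.0124 bits

Verification: 0.0242 ≥ 0.0124 ✓

Information cannot be created by processing; the function f can only lose information about X.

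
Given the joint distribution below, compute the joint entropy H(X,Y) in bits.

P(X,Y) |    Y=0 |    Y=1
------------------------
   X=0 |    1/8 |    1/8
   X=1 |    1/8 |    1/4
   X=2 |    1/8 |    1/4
2.5000 bits

Joint entropy is H(X,Y) = -Σ_{x,y} p(x,y) log p(x,y).

Summing over all non-zero entries:
H(X,Y) = -[1/8·log_2(1/8) + 1/8·log_2(1/8) + 1/8·log_2(1/8) + 1/4·log_2(1/4) + 1/8·log_2(1/8) + 1/4·log_2(1/4)]
H(X,Y) = 2.5000 bits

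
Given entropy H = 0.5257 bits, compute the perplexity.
1.4396

Perplexity is 2^H (or exp(H) for natural log).

H = 0.5257 bits
Perplexity = 2^0.5257 = 1.4396

Interpretation: The model's uncertainty is equivalent to choosing uniformly among 1.4 options.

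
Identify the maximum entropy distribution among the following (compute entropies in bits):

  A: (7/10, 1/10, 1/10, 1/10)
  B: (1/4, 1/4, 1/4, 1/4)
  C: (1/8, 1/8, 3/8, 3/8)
B

For a discrete distribution over n outcomes, entropy is maximized by the uniform distribution.

Computing entropies:
H(A) = 1.3568 bits
H(B) = 2.0000 bits
H(C) = 1.8113 bits

The uniform distribution (where all probabilities equal 1/4) achieves the maximum entropy of log_2(4) = 2.0000 bits.

Distribution B has the highest entropy.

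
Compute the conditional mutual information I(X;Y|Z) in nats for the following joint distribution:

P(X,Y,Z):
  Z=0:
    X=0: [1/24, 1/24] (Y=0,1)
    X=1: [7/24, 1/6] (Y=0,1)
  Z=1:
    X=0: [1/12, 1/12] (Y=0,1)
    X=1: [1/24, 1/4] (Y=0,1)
0.0361 nats

Conditional mutual information: I(X;Y|Z) = H(X|Z) + H(Y|Z) - H(X,Y|Z)

H(Z) = 0.6897
H(X,Z) = 1.2227 → H(X|Z) = 0.5330
H(Y,Z) = 1.3191 → H(Y|Z) = 0.6295
H(X,Y,Z) = 1.8160 → H(X,Y|Z) = 1.1263

I(X;Y|Z) = 0.5330 + 0.6295 - 1.1263 = 0.0361 nats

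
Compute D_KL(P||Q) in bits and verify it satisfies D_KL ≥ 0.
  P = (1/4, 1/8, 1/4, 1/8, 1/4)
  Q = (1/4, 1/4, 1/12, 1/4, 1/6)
0.2925 bits

KL divergence satisfies the Gibbs inequality: D_KL(P||Q) ≥ 0 for all distributions P, Q.

D_KL(P||Q) = Σ p(x) log(p(x)/q(x))
Term by term:
  x=0: 1/4 × log_2[(1/4)/(1/4)] = 0.0000
  x=1: 1/8 × log_2[(1/8)/(1/4)] = -0.1250
  x=2: 1/4 × log_2[(1/4)/(1/12)] = 0.3962
  x=3: 1/8 × log_2[(1/8)/(1/4)] = -0.1250
  x=4: 1/4 × log_2[(1/4)/(1/6)] = 0.1462
D_KL(P||Q) = 0.2925 bits

D_KL(P||Q) = 0.2925 ≥ 0 ✓

This non-negativity is a fundamental property: relative entropy cannot be negative because it measures how different Q is from P.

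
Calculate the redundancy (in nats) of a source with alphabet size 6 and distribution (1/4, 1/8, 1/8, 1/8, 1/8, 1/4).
0.0589 nats

Redundancy measures how far a source is from maximum entropy:
R = H_max - H(X)

Maximum entropy for 6 symbols: H_max = log_e(6) = 1.7918 nats
Actual entropy: H(X) = 1.7329 nats
Redundancy: R = 1.7918 - 1.7329 = 0.0589 nats

This redundancy represents potential for compression: the source could be compressed by 0.0589 nats per symbol.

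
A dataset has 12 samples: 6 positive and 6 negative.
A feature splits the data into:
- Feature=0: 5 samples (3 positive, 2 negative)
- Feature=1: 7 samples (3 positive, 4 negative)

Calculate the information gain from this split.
0.0207 bits

Information Gain = H(Y) - H(Y|Feature)

Before split:
P(positive) = 6/12 = 0.5000
H(Y) = 1.0000 bits

After split:
Feature=0: H = 0.9710 bits (weight = 5/12)
Feature=1: H = 0.9852 bits (weight = 7/12)
H(Y|Feature) = (5/12)×0.9710 + (7/12)×0.9852 = 0.9793 bits

Information Gain = 1.0000 - 0.9793 = 0.0207 bits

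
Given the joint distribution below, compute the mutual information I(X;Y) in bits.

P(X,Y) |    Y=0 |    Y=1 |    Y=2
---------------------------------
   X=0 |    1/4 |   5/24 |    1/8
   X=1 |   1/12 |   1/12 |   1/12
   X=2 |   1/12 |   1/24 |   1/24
0.0155 bits

Mutual information: I(X;Y) = H(X) + H(Y) - H(X,Y)

Marginals:
P(X) = (7/12, 1/4, 1/6), H(X) = 1.3844 bits
P(Y) = (5/12, 1/3, 1/4), H(Y) = 1.5546 bits

Joint entropy: H(X,Y) = 2.9235 bits

I(X;Y) = 1.3844 + 1.5546 - 2.9235 = 0.0155 bits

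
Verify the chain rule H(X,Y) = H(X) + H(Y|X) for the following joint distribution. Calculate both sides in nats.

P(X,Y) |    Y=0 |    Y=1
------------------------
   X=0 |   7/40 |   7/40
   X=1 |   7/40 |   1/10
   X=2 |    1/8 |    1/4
H(X,Y) = 1.7518, H(X) = 1.0903, H(Y|X) = 0.6616 (all in nats)

Chain rule: H(X,Y) = H(X) + H(Y|X)

Left side — joint entropy directly:
H(X,Y) = -Σ p(x,y) log p(x,y) = 1.7518 nats

Right side — compute H(Y|X) from the conditional distributions:
P(X) = (7/20, 11/40, 3/8), so H(X) = 1.0903 nats
H(Y|X) = Σ_x P(X=x) · H(Y|X=x):
  P(Y|X=0) = (1/2, 1/2), H(Y|X=0) = 0.6931, weight P(X=0) = 7/20
  P(Y|X=1) = (7/11, 4/11), H(Y|X=1) = 0.6555, weight P(X=1) = 11/40
  P(Y|X=2) = (1/3, 2/3), H(Y|X=2) = 0.6365, weight P(X=2) = 3/8
H(Y|X) = 0.6616 nats

H(X) + H(Y|X) = 1.0903 + 0.6616 = 1.7518 nats

Both sides equal 1.7518 nats. ✓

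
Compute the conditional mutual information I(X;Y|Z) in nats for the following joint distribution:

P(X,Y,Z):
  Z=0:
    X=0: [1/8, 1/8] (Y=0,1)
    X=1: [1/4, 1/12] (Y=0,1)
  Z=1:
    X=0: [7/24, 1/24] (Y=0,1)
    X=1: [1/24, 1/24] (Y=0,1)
0.0446 nats

Conditional mutual information: I(X;Y|Z) = H(X|Z) + H(Y|Z) - H(X,Y|Z)

H(Z) = 0.6792
H(X,Z) = 1.2861 → H(X|Z) = 0.6069
H(Y,Z) = 1.2679 → H(Y|Z) = 0.5887
H(X,Y,Z) = 1.8301 → H(X,Y|Z) = 1.1509

I(X;Y|Z) = 0.6069 + 0.5887 - 1.1509 = 0.0446 nats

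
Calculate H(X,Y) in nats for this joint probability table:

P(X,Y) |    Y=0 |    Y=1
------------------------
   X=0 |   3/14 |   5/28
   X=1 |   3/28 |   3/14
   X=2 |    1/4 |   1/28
1.6727 nats

Joint entropy is H(X,Y) = -Σ_{x,y} p(x,y) log p(x,y).

Summing over all non-zero entries:
H(X,Y) = -[3/14·log_e(3/14) + 5/28·log_e(5/28) + 3/28·log_e(3/28) + 3/14·log_e(3/14) + 1/4·log_e(1/4) + 1/28·log_e(1/28)]
H(X,Y) = 1.6727 nats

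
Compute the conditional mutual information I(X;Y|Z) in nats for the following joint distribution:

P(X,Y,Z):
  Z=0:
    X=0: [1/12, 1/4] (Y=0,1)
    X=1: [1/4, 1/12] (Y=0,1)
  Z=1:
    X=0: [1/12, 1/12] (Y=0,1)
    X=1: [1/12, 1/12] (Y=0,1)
0.0872 nats

Conditional mutual information: I(X;Y|Z) = H(X|Z) + H(Y|Z) - H(X,Y|Z)

H(Z) = 0.6365
H(X,Z) = 1.3297 → H(X|Z) = 0.6931
H(Y,Z) = 1.3297 → H(Y|Z) = 0.6931
H(X,Y,Z) = 1.9356 → H(X,Y|Z) = 1.2991

I(X;Y|Z) = 0.6931 + 0.6931 - 1.2991 = 0.0872 nats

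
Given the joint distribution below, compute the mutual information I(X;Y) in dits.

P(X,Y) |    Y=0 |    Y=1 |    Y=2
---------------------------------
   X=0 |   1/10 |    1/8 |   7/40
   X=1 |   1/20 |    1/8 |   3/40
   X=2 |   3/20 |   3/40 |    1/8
0.0160 dits

Mutual information: I(X;Y) = H(X) + H(Y) - H(X,Y)

Marginals:
P(X) = (2/5, 1/4, 7/20), H(X) = 0.4693 dits
P(Y) = (3/10, 13/40, 3/8), H(Y) = 0.4752 dits

Joint entropy: H(X,Y) = 0.9285 dits

I(X;Y) = 0.4693 + 0.4752 - 0.9285 = 0.0160 dits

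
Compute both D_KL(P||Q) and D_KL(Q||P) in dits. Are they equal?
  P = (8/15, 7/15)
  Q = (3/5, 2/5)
D_KL(P||Q) = 0.0040, D_KL(Q||P) = 0.0039

KL divergence is not symmetric: D_KL(P||Q) ≠ D_KL(Q||P) in general.

D_KL(P||Q) = 0.0040 dits
D_KL(Q||P) = 0.0039 dits

No, they are not equal!

This asymmetry is why KL divergence is not a true distance metric.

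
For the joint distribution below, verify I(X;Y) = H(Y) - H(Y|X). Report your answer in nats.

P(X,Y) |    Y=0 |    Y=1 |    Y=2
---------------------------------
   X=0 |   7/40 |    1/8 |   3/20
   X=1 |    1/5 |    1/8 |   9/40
I(X;Y) = 0.0034 nats

Mutual information has multiple equivalent forms:
- I(X;Y) = H(X) - H(X|Y)
- I(X;Y) = H(Y) - H(Y|X)
- I(X;Y) = H(X) + H(Y) - H(X,Y)

Computing all quantities:
H(X) = 0.6881, H(Y) = 1.0822, H(X,Y) = 1.7670
H(X|Y) = 0.6848, H(Y|X) = 1.0788

Verification:
H(X) - H(X|Y) = 0.6881 - 0.6848 = 0.0034
H(Y) - H(Y|X) = 1.0822 - 1.0788 = 0.0034
H(X) + H(Y) - H(X,Y) = 0.6881 + 1.0822 - 1.7670 = 0.0034

All forms give I(X;Y) = 0.0034 nats. ✓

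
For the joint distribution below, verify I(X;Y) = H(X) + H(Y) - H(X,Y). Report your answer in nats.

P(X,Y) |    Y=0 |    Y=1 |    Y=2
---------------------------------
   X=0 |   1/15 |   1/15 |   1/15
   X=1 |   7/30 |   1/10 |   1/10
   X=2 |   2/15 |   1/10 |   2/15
I(X;Y) = 0.0189 nats

Mutual information has multiple equivalent forms:
- I(X;Y) = H(X) - H(X|Y)
- I(X;Y) = H(Y) - H(Y|X)
- I(X;Y) = H(X) + H(Y) - H(X,Y)

Computing all quantities:
H(X) = 1.0521, H(Y) = 1.0760, H(X,Y) = 2.1093
H(X|Y) = 1.0332, H(Y|X) = 1.0571

Verification:
H(X) - H(X|Y) = 1.0521 - 1.0332 = 0.0189
H(Y) - H(Y|X) = 1.0760 - 1.0571 = 0.0189
H(X) + H(Y) - H(X,Y) = 1.0521 + 1.0760 - 2.1093 = 0.0189

All forms give I(X;Y) = 0.0189 nats. ✓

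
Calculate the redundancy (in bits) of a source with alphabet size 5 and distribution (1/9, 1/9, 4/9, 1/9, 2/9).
0.2631 bits

Redundancy measures how far a source is from maximum entropy:
R = H_max - H(X)

Maximum entropy for 5 symbols: H_max = log_2(5) = 2.3219 bits
Actual entropy: H(X) = 2.0588 bits
Redundancy: R = 2.3219 - 2.0588 = 0.2631 bits

This redundancy represents potential for compression: the source could be compressed by 0.2631 bits per symbol.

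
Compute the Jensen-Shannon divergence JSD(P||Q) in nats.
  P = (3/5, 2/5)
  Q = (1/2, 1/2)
0.0051 nats

Jensen-Shannon divergence is:
JSD(P||Q) = 0.5 × D_KL(P||M) + 0.5 × D_KL(Q||M)
where M = 0.5 × (P + Q) is the mixture distribution.

M = 0.5 × (3/5, 2/5) + 0.5 × (1/2, 1/2) = (11/20, 9/20)

D_KL(P||M) = 0.0051 nats
D_KL(Q||M) = 0.0050 nats

JSD(P||Q) = 0.5 × 0.0051 + 0.5 × 0.0050 = 0.0051 nats

Unlike KL divergence, JSD is symmetric and bounded: 0 ≤ JSD ≤ log(2).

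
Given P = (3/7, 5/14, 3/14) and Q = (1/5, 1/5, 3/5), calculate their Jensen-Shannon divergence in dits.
0.0348 dits

Jensen-Shannon divergence is:
JSD(P||Q) = 0.5 × D_KL(P||M) + 0.5 × D_KL(Q||M)
where M = 0.5 × (P + Q) is the mixture distribution.

M = 0.5 × (3/7, 5/14, 3/14) + 0.5 × (1/5, 1/5, 3/5) = (11/35, 0.278571, 0.407143)

D_KL(P||M) = 0.0365 dits
D_KL(Q||M) = 0.0330 dits

JSD(P||Q) = 0.5 × 0.0365 + 0.5 × 0.0330 = 0.0348 dits

Unlike KL divergence, JSD is symmetric and bounded: 0 ≤ JSD ≤ log(2).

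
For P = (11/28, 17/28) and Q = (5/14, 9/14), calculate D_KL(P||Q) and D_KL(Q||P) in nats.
D_KL(P||Q) = 0.0027, D_KL(Q||P) = 0.0027

KL divergence is not symmetric: D_KL(P||Q) ≠ D_KL(Q||P) in general.

D_KL(P||Q) = 0.0027 nats
D_KL(Q||P) = 0.0027 nats

In this case they happen to be equal (to 4 decimal places).

This asymmetry is why KL divergence is not a true distance metric.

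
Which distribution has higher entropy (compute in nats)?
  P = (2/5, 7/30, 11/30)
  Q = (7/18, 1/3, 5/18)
Q

Computing entropies in nats:
H(P) = 1.0740
H(Q) = 1.0893

Distribution Q has higher entropy.

Intuition: The distribution closer to uniform (more spread out) has higher entropy.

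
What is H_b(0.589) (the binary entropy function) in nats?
0.6772 nats

The binary entropy function is:
H(p) = -p log(p) - (1-p) log(1-p)

H(0.589) = -0.589 × log_e(0.589) - 0.411 × log_e(0.411)
H(0.589) = 0.6772 nats

Note: Binary entropy is maximized at p=0.5 (H=1 bit) and minimized at p=0 or p=1 (H=0).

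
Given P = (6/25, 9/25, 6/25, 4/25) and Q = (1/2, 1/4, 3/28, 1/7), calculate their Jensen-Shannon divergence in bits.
0.0600 bits

Jensen-Shannon divergence is:
JSD(P||Q) = 0.5 × D_KL(P||M) + 0.5 × D_KL(Q||M)
where M = 0.5 × (P + Q) is the mixture distribution.

M = 0.5 × (6/25, 9/25, 6/25, 4/25) + 0.5 × (1/2, 1/4, 3/28, 1/7) = (0.37, 0.305, 0.173571, 0.151429)

D_KL(P||M) = 0.0611 bits
D_KL(Q||M) = 0.0589 bits

JSD(P||Q) = 0.5 × 0.0611 + 0.5 × 0.0589 = 0.0600 bits

Unlike KL divergence, JSD is symmetric and bounded: 0 ≤ JSD ≤ log(2).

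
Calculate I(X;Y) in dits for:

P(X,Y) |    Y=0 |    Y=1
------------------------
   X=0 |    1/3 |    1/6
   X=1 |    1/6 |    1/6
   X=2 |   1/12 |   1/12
0.0062 dits

Mutual information: I(X;Y) = H(X) + H(Y) - H(X,Y)

Marginals:
P(X) = (1/2, 1/3, 1/6), H(X) = 0.4392 dits
P(Y) = (7/12, 5/12), H(Y) = 0.2950 dits

Joint entropy: H(X,Y) = 0.7280 dits

I(X;Y) = 0.4392 + 0.2950 - 0.7280 = 0.0062 dits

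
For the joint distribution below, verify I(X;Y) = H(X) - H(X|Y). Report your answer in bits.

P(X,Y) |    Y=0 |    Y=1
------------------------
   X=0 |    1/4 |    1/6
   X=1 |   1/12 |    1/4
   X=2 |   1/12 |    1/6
I(X;Y) = 0.0753 bits

Mutual information has multiple equivalent forms:
- I(X;Y) = H(X) - H(X|Y)
- I(X;Y) = H(Y) - H(Y|X)
- I(X;Y) = H(X) + H(Y) - H(X,Y)

Computing all quantities:
H(X) = 1.5546, H(Y) = 0.9799, H(X,Y) = 2.4591
H(X|Y) = 1.4793, H(Y|X) = 0.9046

Verification:
H(X) - H(X|Y) = 1.5546 - 1.4793 = 0.0753
H(Y) - H(Y|X) = 0.9799 - 0.9046 = 0.0753
H(X) + H(Y) - H(X,Y) = 1.5546 + 0.9799 - 2.4591 = 0.0753

All forms give I(X;Y) = 0.0753 bits. ✓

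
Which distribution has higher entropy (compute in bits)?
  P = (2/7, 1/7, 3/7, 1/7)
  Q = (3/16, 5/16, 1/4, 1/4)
Q

Computing entropies in bits:
H(P) = 1.8424
H(Q) = 1.9772

Distribution Q has higher entropy.

Intuition: The distribution closer to uniform (more spread out) has higher entropy.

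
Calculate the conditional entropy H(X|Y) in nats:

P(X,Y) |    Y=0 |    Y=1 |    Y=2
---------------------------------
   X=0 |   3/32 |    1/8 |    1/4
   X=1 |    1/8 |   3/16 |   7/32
0.6836 nats

Using the chain rule: H(X|Y) = H(X,Y) - H(Y)

First, compute H(X,Y) = 1.7347 nats

Marginal P(Y) = (7/32, 5/16, 15/32)
H(Y) = 1.0511 nats

H(X|Y) = H(X,Y) - H(Y) = 1.7347 - 1.0511 = 0.6836 nats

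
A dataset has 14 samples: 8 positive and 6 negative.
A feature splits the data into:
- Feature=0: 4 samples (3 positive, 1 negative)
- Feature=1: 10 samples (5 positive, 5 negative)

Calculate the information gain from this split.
0.0391 bits

Information Gain = H(Y) - H(Y|Feature)

Before split:
P(positive) = 8/14 = 0.5714
H(Y) = 0.9852 bits

After split:
Feature=0: H = 0.8113 bits (weight = 4/14)
Feature=1: H = 1.0000 bits (weight = 10/14)
H(Y|Feature) = (4/14)×0.8113 + (10/14)×1.0000 = 0.9461 bits

Information Gain = 0.9852 - 0.9461 = 0.0391 bits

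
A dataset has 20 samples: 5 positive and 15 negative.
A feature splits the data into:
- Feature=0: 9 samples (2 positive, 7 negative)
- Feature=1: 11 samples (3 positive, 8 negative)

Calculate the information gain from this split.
0.0024 bits

Information Gain = H(Y) - H(Y|Feature)

Before split:
P(positive) = 5/20 = 0.2500
H(Y) = 0.8113 bits

After split:
Feature=0: H = 0.7642 bits (weight = 9/20)
Feature=1: H = 0.8454 bits (weight = 11/20)
H(Y|Feature) = (9/20)×0.7642 + (11/20)×0.8454 = 0.8088 bits

Information Gain = 0.8113 - 0.8088 = 0.0024 bits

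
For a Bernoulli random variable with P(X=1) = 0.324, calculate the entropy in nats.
0.6298 nats

The binary entropy function is:
H(p) = -p log(p) - (1-p) log(1-p)

H(0.324) = -0.324 × log_e(0.324) - 0.676 × log_e(0.676)
H(0.324) = 0.6298 nats

Note: Binary entropy is maximized at p=0.5 (H=1 bit) and minimized at p=0 or p=1 (H=0).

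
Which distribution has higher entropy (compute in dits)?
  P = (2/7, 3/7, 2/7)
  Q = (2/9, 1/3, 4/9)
P

Computing entropies in dits:
H(P) = 0.4686
H(Q) = 0.4607

Distribution P has higher entropy.

Intuition: The distribution closer to uniform (more spread out) has higher entropy.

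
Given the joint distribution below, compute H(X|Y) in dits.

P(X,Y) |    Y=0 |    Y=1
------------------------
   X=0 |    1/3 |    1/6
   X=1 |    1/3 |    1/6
0.3010 dits

Using the chain rule: H(X|Y) = H(X,Y) - H(Y)

First, compute H(X,Y) = 0.5775 dits

Marginal P(Y) = (2/3, 1/3)
H(Y) = 0.2764 dits

H(X|Y) = H(X,Y) - H(Y) = 0.5775 - 0.2764 = 0.3010 dits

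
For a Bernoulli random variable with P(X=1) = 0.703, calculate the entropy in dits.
0.2642 dits

The binary entropy function is:
H(p) = -p log(p) - (1-p) log(1-p)

H(0.703) = -0.703 × log_10(0.703) - 0.297 × log_10(0.297)
H(0.703) = 0.2642 dits

Note: Binary entropy is maximized at p=0.5 (H=1 bit) and minimized at p=0 or p=1 (H=0).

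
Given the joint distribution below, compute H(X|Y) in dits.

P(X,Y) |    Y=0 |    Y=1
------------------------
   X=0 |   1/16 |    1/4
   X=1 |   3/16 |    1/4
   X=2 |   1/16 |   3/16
0.4544 dits

Using the chain rule: H(X|Y) = H(X,Y) - H(Y)

First, compute H(X,Y) = 0.7242 dits

Marginal P(Y) = (5/16, 11/16)
H(Y) = 0.2697 dits

H(X|Y) = H(X,Y) - H(Y) = 0.7242 - 0.2697 = 0.4544 dits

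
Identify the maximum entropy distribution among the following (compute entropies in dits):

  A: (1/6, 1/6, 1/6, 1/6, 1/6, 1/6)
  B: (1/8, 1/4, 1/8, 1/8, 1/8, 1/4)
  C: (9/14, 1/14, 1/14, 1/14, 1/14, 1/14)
A

For a discrete distribution over n outcomes, entropy is maximized by the uniform distribution.

Computing entropies:
H(A) = 0.7782 dits
H(B) = 0.7526 dits
H(C) = 0.5327 dits

The uniform distribution (where all probabilities equal 1/6) achieves the maximum entropy of log_10(6) = 0.7782 dits.

Distribution A has the highest entropy.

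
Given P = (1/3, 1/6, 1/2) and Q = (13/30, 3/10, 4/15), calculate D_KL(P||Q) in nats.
0.1289 nats

KL divergence: D_KL(P||Q) = Σ p(x) log(p(x)/q(x))

Computing term by term:
  x=0: 1/3 × log_e[(1/3)/(13/30)] = 1/3 × -0.2624 = -0.0875
  x=1: 1/6 × log_e[(1/6)/(3/10)] = 1/6 × -0.5878 = -0.0980
  x=2: 1/2 × log_e[(1/2)/(4/15)] = 1/2 × 0.6286 = 0.3143

D_KL(P||Q) = 0.1289 nats

Note: KL divergence is always non-negative and equals 0 iff P = Q.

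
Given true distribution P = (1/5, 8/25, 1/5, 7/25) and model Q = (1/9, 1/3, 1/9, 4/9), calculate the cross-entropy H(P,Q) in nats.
1.4575 nats

Cross-entropy: H(P,Q) = -Σ p(x) log q(x)

Alternatively: H(P,Q) = H(P) + D_KL(P||Q)
H(P) = 1.3648 nats
D_KL(P||Q) = 0.0927 nats

H(P,Q) = 1.3648 + 0.0927 = 1.4575 nats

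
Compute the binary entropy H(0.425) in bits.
0.9837 bits

The binary entropy function is:
H(p) = -p log(p) - (1-p) log(1-p)

H(0.425) = -0.425 × log_2(0.425) - 0.575 × log_2(0.575)
H(0.425) = 0.9837 bits

Note: Binary entropy is maximized at p=0.5 (H=1 bit) and minimized at p=0 or p=1 (H=0).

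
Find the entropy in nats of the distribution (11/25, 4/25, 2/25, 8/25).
1.2211 nats

Shannon entropy is H(X) = -Σ p(x) log p(x).

For P = (11/25, 4/25, 2/25, 8/25):
H = -11/25 × log_e(11/25) -4/25 × log_e(4/25) -2/25 × log_e(2/25) -8/25 × log_e(8/25)
H = 1.2211 nats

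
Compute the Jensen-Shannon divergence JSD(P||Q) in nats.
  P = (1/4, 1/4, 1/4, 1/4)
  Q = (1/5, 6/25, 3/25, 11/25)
0.0264 nats

Jensen-Shannon divergence is:
JSD(P||Q) = 0.5 × D_KL(P||M) + 0.5 × D_KL(Q||M)
where M = 0.5 × (P + Q) is the mixture distribution.

M = 0.5 × (1/4, 1/4, 1/4, 1/4) + 0.5 × (1/5, 6/25, 3/25, 11/25) = (9/40, 0.245, 0.185, 0.345)

D_KL(P||M) = 0.0261 nats
D_KL(Q||M) = 0.0266 nats

JSD(P||Q) = 0.5 × 0.0261 + 0.5 × 0.0266 = 0.0264 nats

Unlike KL divergence, JSD is symmetric and bounded: 0 ≤ JSD ≤ log(2).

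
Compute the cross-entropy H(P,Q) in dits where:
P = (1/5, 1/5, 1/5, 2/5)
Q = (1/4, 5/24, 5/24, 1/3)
0.5838 dits

Cross-entropy: H(P,Q) = -Σ p(x) log q(x)

Alternatively: H(P,Q) = H(P) + D_KL(P||Q)
H(P) = 0.5786 dits
D_KL(P||Q) = 0.0052 dits

H(P,Q) = 0.5786 + 0.0052 = 0.5838 dits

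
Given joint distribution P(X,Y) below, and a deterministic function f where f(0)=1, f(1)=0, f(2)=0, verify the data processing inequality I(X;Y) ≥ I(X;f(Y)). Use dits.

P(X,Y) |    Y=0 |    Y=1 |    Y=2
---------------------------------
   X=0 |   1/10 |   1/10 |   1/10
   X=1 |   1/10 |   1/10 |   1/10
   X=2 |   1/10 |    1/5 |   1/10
I(X;Y) = 0.0060, I(X;f(Y)) = 0.0017, inequality holds: 0.0060 ≥ 0.0017

Data Processing Inequality: For any Markov chain X → Y → Z, we have I(X;Y) ≥ I(X;Z).

Here Z = f(Y) is a deterministic function of Y, forming X → Y → Z.

Original I(X;Y) = 0.0060 dits

After applying f:
P(X,Z) where Z=f(Y):
- P(X,Z=0) = P(X,Y=1) + P(X,Y=2)
- P(X,Z=1) = P(X,Y=0)

I(X;Z) = I(X;f(Y)) = 0.0017 dits

Verification: 0.0060 ≥ 0.0017 ✓

Information cannot be created by processing; the function f can only lose information about X.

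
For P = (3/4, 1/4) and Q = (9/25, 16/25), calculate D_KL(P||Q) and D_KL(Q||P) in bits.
D_KL(P||Q) = 0.4551, D_KL(Q||P) = 0.4867

KL divergence is not symmetric: D_KL(P||Q) ≠ D_KL(Q||P) in general.

D_KL(P||Q) = 0.4551 bits
D_KL(Q||P) = 0.4867 bits

No, they are not equal!

This asymmetry is why KL divergence is not a true distance metric.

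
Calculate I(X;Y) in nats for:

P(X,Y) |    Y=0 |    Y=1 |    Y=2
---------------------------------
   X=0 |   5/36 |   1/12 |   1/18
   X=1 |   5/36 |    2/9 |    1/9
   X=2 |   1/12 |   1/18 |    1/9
0.0420 nats

Mutual information: I(X;Y) = H(X) + H(Y) - H(X,Y)

Marginals:
P(X) = (5/18, 17/36, 1/4), H(X) = 1.0567 nats
P(Y) = (13/36, 13/36, 5/18), H(Y) = 1.0914 nats

Joint entropy: H(X,Y) = 2.1062 nats

I(X;Y) = 1.0567 + 1.0914 - 2.1062 = 0.0420 nats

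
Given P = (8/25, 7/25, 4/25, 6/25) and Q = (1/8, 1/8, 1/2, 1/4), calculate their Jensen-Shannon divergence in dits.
0.0362 dits

Jensen-Shannon divergence is:
JSD(P||Q) = 0.5 × D_KL(P||M) + 0.5 × D_KL(Q||M)
where M = 0.5 × (P + Q) is the mixture distribution.

M = 0.5 × (8/25, 7/25, 4/25, 6/25) + 0.5 × (1/8, 1/8, 1/2, 1/4) = (0.2225, 0.2025, 0.33, 0.245)

D_KL(P||M) = 0.0375 dits
D_KL(Q||M) = 0.0349 dits

JSD(P||Q) = 0.5 × 0.0375 + 0.5 × 0.0349 = 0.0362 dits

Unlike KL divergence, JSD is symmetric and bounded: 0 ≤ JSD ≤ log(2).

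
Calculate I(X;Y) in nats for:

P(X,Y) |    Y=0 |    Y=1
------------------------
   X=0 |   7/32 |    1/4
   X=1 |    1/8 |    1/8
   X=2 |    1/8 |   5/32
0.0008 nats

Mutual information: I(X;Y) = H(X) + H(Y) - H(X,Y)

Marginals:
P(X) = (15/32, 1/4, 9/32), H(X) = 1.0585 nats
P(Y) = (15/32, 17/32), H(Y) = 0.6912 nats

Joint entropy: H(X,Y) = 1.7489 nats

I(X;Y) = 1.0585 + 0.6912 - 1.7489 = 0.0008 nats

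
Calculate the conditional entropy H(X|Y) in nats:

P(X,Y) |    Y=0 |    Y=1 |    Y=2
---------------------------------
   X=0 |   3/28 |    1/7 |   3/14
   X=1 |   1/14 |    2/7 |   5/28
0.6637 nats

Using the chain rule: H(X|Y) = H(X,Y) - H(Y)

First, compute H(X,Y) = 1.7015 nats

Marginal P(Y) = (5/28, 3/7, 11/28)
H(Y) = 1.0378 nats

H(X|Y) = H(X,Y) - H(Y) = 1.7015 - 1.0378 = 0.6637 nats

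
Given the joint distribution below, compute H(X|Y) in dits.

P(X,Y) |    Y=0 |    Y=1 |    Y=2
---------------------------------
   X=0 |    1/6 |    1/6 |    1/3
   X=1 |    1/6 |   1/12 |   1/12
0.2600 dits

Using the chain rule: H(X|Y) = H(X,Y) - H(Y)

First, compute H(X,Y) = 0.7280 dits

Marginal P(Y) = (1/3, 1/4, 5/12)
H(Y) = 0.4680 dits

H(X|Y) = H(X,Y) - H(Y) = 0.7280 - 0.4680 = 0.2600 dits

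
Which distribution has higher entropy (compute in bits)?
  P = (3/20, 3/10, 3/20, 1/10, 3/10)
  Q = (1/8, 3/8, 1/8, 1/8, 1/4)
P

Computing entropies in bits:
H(P) = 2.1955
H(Q) = 2.1556

Distribution P has higher entropy.

Intuition: The distribution closer to uniform (more spread out) has higher entropy.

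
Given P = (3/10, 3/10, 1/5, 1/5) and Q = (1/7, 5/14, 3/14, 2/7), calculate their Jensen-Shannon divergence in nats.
0.0194 nats

Jensen-Shannon divergence is:
JSD(P||Q) = 0.5 × D_KL(P||M) + 0.5 × D_KL(Q||M)
where M = 0.5 × (P + Q) is the mixture distribution.

M = 0.5 × (3/10, 3/10, 1/5, 1/5) + 0.5 × (1/7, 5/14, 3/14, 2/7) = (0.221429, 0.328571, 0.207143, 0.242857)

D_KL(P||M) = 0.0180 nats
D_KL(Q||M) = 0.0209 nats

JSD(P||Q) = 0.5 × 0.0180 + 0.5 × 0.0209 = 0.0194 nats

Unlike KL divergence, JSD is symmetric and bounded: 0 ≤ JSD ≤ log(2).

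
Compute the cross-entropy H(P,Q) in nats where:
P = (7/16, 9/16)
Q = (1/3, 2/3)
0.7087 nats

Cross-entropy: H(P,Q) = -Σ p(x) log q(x)

Alternatively: H(P,Q) = H(P) + D_KL(P||Q)
H(P) = 0.6853 nats
D_KL(P||Q) = 0.0234 nats

H(P,Q) = 0.6853 + 0.0234 = 0.7087 nats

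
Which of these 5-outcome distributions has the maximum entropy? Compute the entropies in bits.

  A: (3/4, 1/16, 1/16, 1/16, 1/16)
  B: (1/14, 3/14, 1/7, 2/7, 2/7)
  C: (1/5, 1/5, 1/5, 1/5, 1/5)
C

For a discrete distribution over n outcomes, entropy is maximized by the uniform distribution.

Computing entropies:
H(A) = 1.3113 bits
H(B) = 2.1820 bits
H(C) = 2.3219 bits

The uniform distribution (where all probabilities equal 1/5) achieves the maximum entropy of log_2(5) = 2.3219 bits.

Distribution C has the highest entropy.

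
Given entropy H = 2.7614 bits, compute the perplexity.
6.7805

Perplexity is 2^H (or exp(H) for natural log).

H = 2.7614 bits
Perplexity = 2^2.7614 = 6.7805

Interpretation: The model's uncertainty is equivalent to choosing uniformly among 6.8 options.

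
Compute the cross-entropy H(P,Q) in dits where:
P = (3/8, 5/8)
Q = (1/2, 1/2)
0.3010 dits

Cross-entropy: H(P,Q) = -Σ p(x) log q(x)

Alternatively: H(P,Q) = H(P) + D_KL(P||Q)
H(P) = 0.2873 dits
D_KL(P||Q) = 0.0137 dits

H(P,Q) = 0.2873 + 0.0137 = 0.3010 dits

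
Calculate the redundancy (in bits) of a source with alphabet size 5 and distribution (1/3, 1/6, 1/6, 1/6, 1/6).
0.0703 bits

Redundancy measures how far a source is from maximum entropy:
R = H_max - H(X)

Maximum entropy for 5 symbols: H_max = log_2(5) = 2.3219 bits
Actual entropy: H(X) = 2.2516 bits
Redundancy: R = 2.3219 - 2.2516 = 0.0703 bits

This redundancy represents potential for compression: the source could be compressed by 0.0703 bits per symbol.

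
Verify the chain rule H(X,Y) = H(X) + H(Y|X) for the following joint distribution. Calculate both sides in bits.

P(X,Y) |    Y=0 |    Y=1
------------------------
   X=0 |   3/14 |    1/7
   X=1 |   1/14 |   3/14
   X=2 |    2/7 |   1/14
H(X,Y) = 2.4138, H(X) = 1.5774, H(Y|X) = 0.8364 (all in bits)

Chain rule: H(X,Y) = H(X) + H(Y|X)

Left side — joint entropy directly:
H(X,Y) = -Σ p(x,y) log p(x,y) = 2.4138 bits

Right side — compute H(Y|X) from the conditional distributions:
P(X) = (5/14, 2/7, 5/14), so H(X) = 1.5774 bits
H(Y|X) = Σ_x P(X=x) · H(Y|X=x):
  P(Y|X=0) = (3/5, 2/5), H(Y|X=0) = 0.9710, weight P(X=0) = 5/14
  P(Y|X=1) = (1/4, 3/4), H(Y|X=1) = 0.8113, weight P(X=1) = 2/7
  P(Y|X=2) = (4/5, 1/5), H(Y|X=2) = 0.7219, weight P(X=2) = 5/14
H(Y|X) = 0.8364 bits

H(X) + H(Y|X) = 1.5774 + 0.8364 = 2.4138 bits

Both sides equal 2.4138 bits. ✓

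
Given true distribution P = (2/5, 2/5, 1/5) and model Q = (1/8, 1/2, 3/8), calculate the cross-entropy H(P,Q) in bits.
1.8830 bits

Cross-entropy: H(P,Q) = -Σ p(x) log q(x)

Alternatively: H(P,Q) = H(P) + D_KL(P||Q)
H(P) = 1.5219 bits
D_KL(P||Q) = 0.3611 bits

H(P,Q) = 1.5219 + 0.3611 = 1.8830 bits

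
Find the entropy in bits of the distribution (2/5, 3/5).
0.9710 bits

Shannon entropy is H(X) = -Σ p(x) log p(x).

For P = (2/5, 3/5):
H = -2/5 × log_2(2/5) -3/5 × log_2(3/5)
H = 0.9710 bits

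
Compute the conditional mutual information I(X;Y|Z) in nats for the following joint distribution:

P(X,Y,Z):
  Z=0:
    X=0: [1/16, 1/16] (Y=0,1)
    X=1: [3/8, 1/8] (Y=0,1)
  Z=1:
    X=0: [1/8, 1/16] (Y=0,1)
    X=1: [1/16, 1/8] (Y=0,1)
0.0352 nats

Conditional mutual information: I(X;Y|Z) = H(X|Z) + H(Y|Z) - H(X,Y|Z)

H(Z) = 0.6616
H(X,Z) = 1.2342 → H(X|Z) = 0.5727
H(Y,Z) = 1.3033 → H(Y|Z) = 0.6417
H(X,Y,Z) = 1.8407 → H(X,Y|Z) = 1.1792

I(X;Y|Z) = 0.5727 + 0.6417 - 1.1792 = 0.0352 nats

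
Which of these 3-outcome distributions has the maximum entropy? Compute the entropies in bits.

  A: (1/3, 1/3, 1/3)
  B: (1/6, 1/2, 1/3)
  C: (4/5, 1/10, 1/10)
A

For a discrete distribution over n outcomes, entropy is maximized by the uniform distribution.

Computing entropies:
H(A) = 1.5850 bits
H(B) = 1.4591 bits
H(C) = 0.9219 bits

The uniform distribution (where all probabilities equal 1/3) achieves the maximum entropy of log_2(3) = 1.5850 bits.

Distribution A has the highest entropy.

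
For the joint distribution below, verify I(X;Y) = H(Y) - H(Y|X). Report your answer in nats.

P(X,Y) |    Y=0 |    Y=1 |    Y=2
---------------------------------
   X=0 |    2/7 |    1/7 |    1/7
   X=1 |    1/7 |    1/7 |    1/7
I(X;Y) = 0.0140 nats

Mutual information has multiple equivalent forms:
- I(X;Y) = H(X) - H(X|Y)
- I(X;Y) = H(Y) - H(Y|X)
- I(X;Y) = H(X) + H(Y) - H(X,Y)

Computing all quantities:
H(X) = 0.6829, H(Y) = 1.0790, H(X,Y) = 1.7479
H(X|Y) = 0.6689, H(Y|X) = 1.0650

Verification:
H(X) - H(X|Y) = 0.6829 - 0.6689 = 0.0140
H(Y) - H(Y|X) = 1.0790 - 1.0650 = 0.0140
H(X) + H(Y) - H(X,Y) = 0.6829 + 1.0790 - 1.7479 = 0.0140

All forms give I(X;Y) = 0.0140 nats. ✓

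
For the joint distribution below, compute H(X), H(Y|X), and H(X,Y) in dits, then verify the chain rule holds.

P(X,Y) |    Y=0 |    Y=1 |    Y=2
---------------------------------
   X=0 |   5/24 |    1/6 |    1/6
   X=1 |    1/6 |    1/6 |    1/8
H(X,Y) = 0.7736, H(X) = 0.2995, H(Y|X) = 0.4741 (all in dits)

Chain rule: H(X,Y) = H(X) + H(Y|X)

Left side — joint entropy directly:
H(X,Y) = -Σ p(x,y) log p(x,y) = 0.7736 dits

Right side — compute H(Y|X) from the conditional distributions:
P(X) = (13/24, 11/24), so H(X) = 0.2995 dits
H(Y|X) = Σ_x P(X=x) · H(Y|X=x):
  P(Y|X=0) = (5/13, 4/13, 4/13), H(Y|X=0) = 0.4746, weight P(X=0) = 13/24
  P(Y|X=1) = (4/11, 4/11, 3/11), H(Y|X=1) = 0.4734, weight P(X=1) = 11/24
H(Y|X) = 0.4741 dits

H(X) + H(Y|X) = 0.2995 + 0.4741 = 0.7736 dits

Both sides equal 0.7736 dits. ✓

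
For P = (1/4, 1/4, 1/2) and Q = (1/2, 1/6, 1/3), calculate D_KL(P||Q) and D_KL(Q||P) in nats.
D_KL(P||Q) = 0.1308, D_KL(Q||P) = 0.1438

KL divergence is not symmetric: D_KL(P||Q) ≠ D_KL(Q||P) in general.

D_KL(P||Q) = 0.1308 nats
D_KL(Q||P) = 0.1438 nats

No, they are not equal!

This asymmetry is why KL divergence is not a true distance metric.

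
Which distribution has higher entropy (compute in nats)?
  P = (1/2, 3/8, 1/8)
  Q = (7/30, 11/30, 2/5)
Q

Computing entropies in nats:
H(P) = 0.9743
H(Q) = 1.0740

Distribution Q has higher entropy.

Intuition: The distribution closer to uniform (more spread out) has higher entropy.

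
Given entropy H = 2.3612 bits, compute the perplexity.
5.1380

Perplexity is 2^H (or exp(H) for natural log).

H = 2.3612 bits
Perplexity = 2^2.3612 = 5.1380

Interpretation: The model's uncertainty is equivalent to choosing uniformly among 5.1 options.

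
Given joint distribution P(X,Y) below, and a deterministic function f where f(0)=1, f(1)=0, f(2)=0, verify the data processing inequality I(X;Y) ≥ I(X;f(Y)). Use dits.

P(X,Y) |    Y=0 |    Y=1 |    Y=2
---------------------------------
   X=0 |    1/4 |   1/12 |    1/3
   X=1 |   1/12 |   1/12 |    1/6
I(X;Y) = 0.0066, I(X;f(Y)) = 0.0035, inequality holds: 0.0066 ≥ 0.0035

Data Processing Inequality: For any Markov chain X → Y → Z, we have I(X;Y) ≥ I(X;Z).

Here Z = f(Y) is a deterministic function of Y, forming X → Y → Z.

Original I(X;Y) = 0.0066 dits

After applying f:
P(X,Z) where Z=f(Y):
- P(X,Z=0) = P(X,Y=1) + P(X,Y=2)
- P(X,Z=1) = P(X,Y=0)

I(X;Z) = I(X;f(Y)) = 0.0035 dits

Verification: 0.0066 ≥ 0.0035 ✓

Information cannot be created by processing; the function f can only lose information about X.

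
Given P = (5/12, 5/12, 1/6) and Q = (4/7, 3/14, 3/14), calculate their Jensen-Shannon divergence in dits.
0.0105 dits

Jensen-Shannon divergence is:
JSD(P||Q) = 0.5 × D_KL(P||M) + 0.5 × D_KL(Q||M)
where M = 0.5 × (P + Q) is the mixture distribution.

M = 0.5 × (5/12, 5/12, 1/6) + 0.5 × (4/7, 3/14, 3/14) = (0.494048, 0.315476, 4/21)

D_KL(P||M) = 0.0099 dits
D_KL(Q||M) = 0.0111 dits

JSD(P||Q) = 0.5 × 0.0099 + 0.5 × 0.0111 = 0.0105 dits

Unlike KL divergence, JSD is symmetric and bounded: 0 ≤ JSD ≤ log(2).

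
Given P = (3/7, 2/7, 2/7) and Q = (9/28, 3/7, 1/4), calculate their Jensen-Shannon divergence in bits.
0.0168 bits

Jensen-Shannon divergence is:
JSD(P||Q) = 0.5 × D_KL(P||M) + 0.5 × D_KL(Q||M)
where M = 0.5 × (P + Q) is the mixture distribution.

M = 0.5 × (3/7, 2/7, 2/7) + 0.5 × (9/28, 3/7, 1/4) = (3/8, 5/14, 0.267857)

D_KL(P||M) = 0.0172 bits
D_KL(Q||M) = 0.0164 bits

JSD(P||Q) = 0.5 × 0.0172 + 0.5 × 0.0164 = 0.0168 bits

Unlike KL divergence, JSD is symmetric and bounded: 0 ≤ JSD ≤ log(2).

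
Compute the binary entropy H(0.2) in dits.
0.2173 dits

The binary entropy function is:
H(p) = -p log(p) - (1-p) log(1-p)

H(0.2) = -0.2 × log_10(0.2) - 0.8 × log_10(0.8)
H(0.2) = 0.2173 dits

Note: Binary entropy is maximized at p=0.5 (H=1 bit) and minimized at p=0 or p=1 (H=0).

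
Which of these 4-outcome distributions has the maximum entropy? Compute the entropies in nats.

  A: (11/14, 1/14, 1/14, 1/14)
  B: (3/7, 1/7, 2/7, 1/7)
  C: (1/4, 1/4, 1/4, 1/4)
C

For a discrete distribution over n outcomes, entropy is maximized by the uniform distribution.

Computing entropies:
H(A) = 0.7550 nats
H(B) = 1.2770 nats
H(C) = 1.3863 nats

The uniform distribution (where all probabilities equal 1/4) achieves the maximum entropy of log_e(4) = 1.3863 nats.

Distribution C has the highest entropy.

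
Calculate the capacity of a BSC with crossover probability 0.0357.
0.7778 bits

For a binary symmetric channel (BSC) with error probability p:
Capacity C = 1 - H(p) bits per symbol

where H(p) = -p log₂(p) - (1-p) log₂(1-p) is the binary entropy function.

H(0.0357) = 0.2222 bits
C = 1 - 0.2222 = 0.7778 bits per symbol

This means we can reliably transmit up to 0.7778 bits of information per channel use.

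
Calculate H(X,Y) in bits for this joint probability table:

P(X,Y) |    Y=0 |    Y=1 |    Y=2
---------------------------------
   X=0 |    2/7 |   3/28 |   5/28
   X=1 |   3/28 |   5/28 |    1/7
2.4956 bits

Joint entropy is H(X,Y) = -Σ_{x,y} p(x,y) log p(x,y).

Summing over all non-zero entries:
H(X,Y) = -[2/7·log_2(2/7) + 3/28·log_2(3/28) + 5/28·log_2(5/28) + 3/28·log_2(3/28) + 5/28·log_2(5/28) + 1/7·log_2(1/7)]
H(X,Y) = 2.4956 bits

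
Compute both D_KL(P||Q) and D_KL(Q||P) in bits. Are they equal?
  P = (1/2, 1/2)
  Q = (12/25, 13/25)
D_KL(P||Q) = 0.0012, D_KL(Q||P) = 0.0012

KL divergence is not symmetric: D_KL(P||Q) ≠ D_KL(Q||P) in general.

D_KL(P||Q) = 0.0012 bits
D_KL(Q||P) = 0.0012 bits

In this case they happen to be equal (to 4 decimal places).

This asymmetry is why KL divergence is not a true distance metric.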